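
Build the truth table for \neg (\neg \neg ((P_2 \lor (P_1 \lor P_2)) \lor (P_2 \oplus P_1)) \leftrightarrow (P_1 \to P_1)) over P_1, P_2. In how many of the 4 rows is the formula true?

1

P_1  P_2  |  φ
 F    F   |  T
 F    T   |  F
 T    F   |  F
 T    T   |  F
The formula is true on 1 of the 4 rows.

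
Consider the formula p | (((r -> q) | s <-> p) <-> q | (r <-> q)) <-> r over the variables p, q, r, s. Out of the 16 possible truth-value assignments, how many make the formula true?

  p      q      r      s       (r -> q)  ((r -> q) | s)  (((r -> q) | s) <-> p)  (r <-> q)  (q | (r <-> q))    φ  
False  False  False  False       True         True               False              True          True        True
False  False  False   True       True         True               False              True          True        True
False  False   True  False      False        False                True             False         False       False
False  False   True   True      False         True               False             False         False        True
False   True  False  False       True         True               False             False          True        True
False   True  False   True       True         True               False             False          True        True
False   True   True  False       True         True               False              True          True       False
False   True   True   True       True         True               False              True          True       False
 True  False  False  False       True         True                True              True          True       False
 True  False  False   True       True         True                True              True          True       False
 True  False   True  False      False        False               False             False         False        True
 True  False   True   True      False         True                True             False         False        True
 True   True  False  False       True         True                True             False          True       False
 True   True  False   True       True         True                True             False          True       False
 True   True   True  False       True         True                True              True          True        True
 True   True   True   True       True         True                True              True          True        True
The formula is true on 9 of the 16 rows.

9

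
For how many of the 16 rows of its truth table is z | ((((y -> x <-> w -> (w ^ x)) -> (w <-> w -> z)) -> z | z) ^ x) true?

x  y  z  w     (y -> x)  (w ^ x)  (w -> (w ^ x))  (w -> z)  (w <-> (w -> z))  (z | z)  φ
0  0  0  0        1         0           1            1             0             0     1
0  0  0  1        1         1           1            0             0             0     1
0  0  1  0        1         0           1            1             0             1     1
0  0  1  1        1         1           1            1             1             1     1
0  1  0  0        0         0           1            1             0             0     0
0  1  0  1        0         1           1            0             0             0     0
0  1  1  0        0         0           1            1             0             1     1
0  1  1  1        0         1           1            1             1             1     1
1  0  0  0        1         1           1            1             0             0     0
1  0  0  1        1         0           0            0             0             0     1
1  0  1  0        1         1           1            1             0             1     1
1  0  1  1        1         0           0            1             1             1     1
1  1  0  0        1         1           1            1             0             0     0
1  1  0  1        1         0           0            0             0             0     1
1  1  1  0        1         1           1            1             0             1     1
1  1  1  1        1         0           0            1             1             1     1
The formula is true on 12 of the 16 rows.

12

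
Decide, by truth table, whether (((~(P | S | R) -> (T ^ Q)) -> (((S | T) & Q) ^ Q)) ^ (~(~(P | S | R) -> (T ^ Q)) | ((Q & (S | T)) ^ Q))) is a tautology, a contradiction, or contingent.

contradiction

P | Q | R | S | T || φ
1 | 1 | 1 | 1 | 1 || 0
1 | 1 | 1 | 1 | 0 || 0
1 | 1 | 1 | 0 | 1 || 0
1 | 1 | 1 | 0 | 0 || 0
1 | 1 | 0 | 1 | 1 || 0
1 | 1 | 0 | 1 | 0 || 0
1 | 1 | 0 | 0 | 1 || 0
1 | 1 | 0 | 0 | 0 || 0
1 | 0 | 1 | 1 | 1 || 0
1 | 0 | 1 | 1 | 0 || 0
1 | 0 | 1 | 0 | 1 || 0
1 | 0 | 1 | 0 | 0 || 0
1 | 0 | 0 | 1 | 1 || 0
1 | 0 | 0 | 1 | 0 || 0
1 | 0 | 0 | 0 | 1 || 0
1 | 0 | 0 | 0 | 0 || 0
0 | 1 | 1 | 1 | 1 || 0
0 | 1 | 1 | 1 | 0 || 0
0 | 1 | 1 | 0 | 1 || 0
0 | 1 | 1 | 0 | 0 || 0
0 | 1 | 0 | 1 | 1 || 0
0 | 1 | 0 | 1 | 0 || 0
0 | 1 | 0 | 0 | 1 || 0
0 | 1 | 0 | 0 | 0 || 0
0 | 0 | 1 | 1 | 1 || 0
0 | 0 | 1 | 1 | 0 || 0
0 | 0 | 1 | 0 | 1 || 0
0 | 0 | 1 | 0 | 0 || 0
0 | 0 | 0 | 1 | 1 || 0
0 | 0 | 0 | 1 | 0 || 0
0 | 0 | 0 | 0 | 1 || 0
0 | 0 | 0 | 0 | 0 || 0
Every row is 0, so the formula is a contradiction.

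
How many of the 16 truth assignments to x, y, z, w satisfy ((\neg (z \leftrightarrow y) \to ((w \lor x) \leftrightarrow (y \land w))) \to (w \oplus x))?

  x   |   y   |   z   |   w   ||   φ  
False | False | False | False || False
False | False | False |  True ||  True
False | False |  True | False || False
False | False |  True |  True ||  True
False |  True | False | False || False
False |  True | False |  True ||  True
False |  True |  True | False || False
False |  True |  True |  True ||  True
 True | False | False | False ||  True
 True | False | False |  True || False
 True | False |  True | False ||  True
 True | False |  True |  True ||  True
 True |  True | False | False ||  True
 True |  True | False |  True || False
 True |  True |  True | False ||  True
 True |  True |  True |  True || False
The formula is true on 9 of the 16 rows.

9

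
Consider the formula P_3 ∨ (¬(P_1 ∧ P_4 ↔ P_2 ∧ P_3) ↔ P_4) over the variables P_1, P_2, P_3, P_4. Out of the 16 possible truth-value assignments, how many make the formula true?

P_1  P_2  P_3  P_4  |  (P_1 ∧ P_4)  (P_2 ∧ P_3)  ((P_1 ∧ P_4) ↔ (P_2 ∧ P_3))  ¬((P_1 ∧ P_4) ↔ (P_2 ∧ P_3))  φ
 0    0    0    0   |       0            0                    1                            0                1
 0    0    0    1   |       0            0                    1                            0                0
 0    0    1    0   |       0            0                    1                            0                1
 0    0    1    1   |       0            0                    1                            0                1
 0    1    0    0   |       0            0                    1                            0                1
 0    1    0    1   |       0            0                    1                            0                0
 0    1    1    0   |       0            1                    0                            1                1
 0    1    1    1   |       0            1                    0                            1                1
 1    0    0    0   |       0            0                    1                            0                1
 1    0    0    1   |       1            0                    0                            1                1
 1    0    1    0   |       0            0                    1                            0                1
 1    0    1    1   |       1            0                    0                            1                1
 1    1    0    0   |       0            0                    1                            0                1
 1    1    0    1   |       1            0                    0                            1                1
 1    1    1    0   |       0            1                    0                            1                1
 1    1    1    1   |       1            1                    1                            0                1
The formula is true on 14 of the 16 rows.

14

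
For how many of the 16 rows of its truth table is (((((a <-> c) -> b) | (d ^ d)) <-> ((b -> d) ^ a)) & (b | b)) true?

4

a  b  c  d  |  φ
F  F  F  F  |  F
F  F  F  T  |  F
F  F  T  F  |  F
F  F  T  T  |  F
F  T  F  F  |  F
F  T  F  T  |  T
F  T  T  F  |  F
F  T  T  T  |  T
T  F  F  F  |  F
T  F  F  T  |  F
T  F  T  F  |  F
T  F  T  T  |  F
T  T  F  F  |  T
T  T  F  T  |  F
T  T  T  F  |  T
T  T  T  T  |  F
The formula is true on 4 of the 16 rows.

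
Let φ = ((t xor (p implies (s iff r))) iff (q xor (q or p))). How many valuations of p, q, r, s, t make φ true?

16

p | q | r | s | t | φ
- | - | - | - | - | -
T | T | T | T | T | T
T | T | T | T | F | F
T | T | T | F | T | F
T | T | T | F | F | T
T | T | F | T | T | F
T | T | F | T | F | T
T | T | F | F | T | T
T | T | F | F | F | F
T | F | T | T | T | F
T | F | T | T | F | T
T | F | T | F | T | T
T | F | T | F | F | F
T | F | F | T | T | T
T | F | F | T | F | F
T | F | F | F | T | F
T | F | F | F | F | T
F | T | T | T | T | T
F | T | T | T | F | F
F | T | T | F | T | T
F | T | T | F | F | F
F | T | F | T | T | T
F | T | F | T | F | F
F | T | F | F | T | T
F | T | F | F | F | F
F | F | T | T | T | T
F | F | T | T | F | F
F | F | T | F | T | T
F | F | T | F | F | F
F | F | F | T | T | T
F | F | F | T | F | F
F | F | F | F | T | T
F | F | F | F | F | F
The formula is true on 16 of the 32 rows.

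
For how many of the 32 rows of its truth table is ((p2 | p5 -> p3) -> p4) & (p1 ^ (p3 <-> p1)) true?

p1  p2  p3  p4  p5  |  φ
1   1   1   1   1   |  0
1   1   1   1   0   |  0
1   1   1   0   1   |  0
1   1   1   0   0   |  0
1   1   0   1   1   |  1
1   1   0   1   0   |  1
1   1   0   0   1   |  1
1   1   0   0   0   |  1
1   0   1   1   1   |  0
1   0   1   1   0   |  0
1   0   1   0   1   |  0
1   0   1   0   0   |  0
1   0   0   1   1   |  1
1   0   0   1   0   |  1
1   0   0   0   1   |  1
1   0   0   0   0   |  0
0   1   1   1   1   |  0
0   1   1   1   0   |  0
0   1   1   0   1   |  0
0   1   1   0   0   |  0
0   1   0   1   1   |  1
0   1   0   1   0   |  1
0   1   0   0   1   |  1
0   1   0   0   0   |  1
0   0   1   1   1   |  0
0   0   1   1   0   |  0
0   0   1   0   1   |  0
0   0   1   0   0   |  0
0   0   0   1   1   |  1
0   0   0   1   0   |  1
0   0   0   0   1   |  1
0   0   0   0   0   |  0
The formula is true on 14 of the 32 rows.

14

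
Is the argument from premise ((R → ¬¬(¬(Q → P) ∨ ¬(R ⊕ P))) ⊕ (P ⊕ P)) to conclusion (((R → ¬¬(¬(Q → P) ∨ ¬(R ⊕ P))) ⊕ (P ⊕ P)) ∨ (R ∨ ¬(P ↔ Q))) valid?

P  Q  R  |  φ  ψ
T  T  T  |  T  T
T  T  F  |  T  T
T  F  T  |  T  T
T  F  F  |  T  T
F  T  T  |  T  T
F  T  F  |  T  T
F  F  T  |  F  T
F  F  F  |  T  T
In every row where φ is true, ψ is also true, so φ ⊨ ψ.

yes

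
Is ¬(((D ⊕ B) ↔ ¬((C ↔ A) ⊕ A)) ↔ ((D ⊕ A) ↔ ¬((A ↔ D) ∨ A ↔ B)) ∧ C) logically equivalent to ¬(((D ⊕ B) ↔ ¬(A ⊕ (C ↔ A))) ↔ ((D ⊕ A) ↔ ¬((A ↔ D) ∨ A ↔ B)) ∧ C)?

A | B | C | D || φ | ψ
T | T | T | T || T | T
T | T | T | F || T | T
T | T | F | T || T | T
T | T | F | F || F | F
T | F | T | T || T | T
T | F | T | F || T | T
T | F | F | T || F | F
T | F | F | F || T | T
F | T | T | T || T | T
F | T | T | F || F | F
F | T | F | T || T | T
F | T | F | F || F | F
F | F | T | T || T | T
F | F | T | F || F | F
F | F | F | T || F | F
F | F | F | F || T | T
The columns for φ and ψ agree on every row, so they are logically equivalent.

equivalent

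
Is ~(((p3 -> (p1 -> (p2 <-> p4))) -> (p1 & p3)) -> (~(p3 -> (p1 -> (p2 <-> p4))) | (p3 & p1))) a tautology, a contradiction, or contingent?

contradiction

p1 | p2 | p3 | p4 | φ
-- | -- | -- | -- | -
1  | 1  | 1  | 1  | 0
1  | 1  | 1  | 0  | 0
1  | 1  | 0  | 1  | 0
1  | 1  | 0  | 0  | 0
1  | 0  | 1  | 1  | 0
1  | 0  | 1  | 0  | 0
1  | 0  | 0  | 1  | 0
1  | 0  | 0  | 0  | 0
0  | 1  | 1  | 1  | 0
0  | 1  | 1  | 0  | 0
0  | 1  | 0  | 1  | 0
0  | 1  | 0  | 0  | 0
0  | 0  | 1  | 1  | 0
0  | 0  | 1  | 0  | 0
0  | 0  | 0  | 1  | 0
0  | 0  | 0  | 0  | 0
Every row is 0, so the formula is a contradiction.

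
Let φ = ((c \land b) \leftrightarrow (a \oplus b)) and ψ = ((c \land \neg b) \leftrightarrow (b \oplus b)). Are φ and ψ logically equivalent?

not equivalent

  a   |   b   |   c   |   φ   |   ψ  
----- | ----- | ----- | ----- | -----
False | False | False |  True |  True
False | False |  True |  True | False
False |  True | False | False |  True
False |  True |  True |  True |  True
 True | False | False | False |  True
 True | False |  True | False | False
 True |  True | False |  True |  True
 True |  True |  True | False |  True
The columns differ at a=False, b=False, c=True (φ=True, ψ=False), so they are not equivalent.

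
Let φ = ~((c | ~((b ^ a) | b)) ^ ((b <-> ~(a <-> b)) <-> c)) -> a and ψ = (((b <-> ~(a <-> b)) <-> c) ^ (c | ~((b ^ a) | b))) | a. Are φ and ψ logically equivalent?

equivalent

a | b | c | φ | ψ
- | - | - | - | -
T | T | T | T | T
T | T | F | T | T
T | F | T | T | T
T | F | F | T | T
F | T | T | F | F
F | T | F | F | F
F | F | T | F | F
F | F | F | T | T
The columns for φ and ψ agree on every row, so they are logically equivalent.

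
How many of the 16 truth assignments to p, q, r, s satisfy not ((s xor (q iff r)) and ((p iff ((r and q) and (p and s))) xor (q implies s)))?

p | q | r | s || (q iff r) | (s xor (q iff r)) | (r and q) | (p and s) | ((r and q) and (p and s)) | (q implies s) | φ
F | F | F | F ||     T     |         T         |     F     |     F     |             F             |       T       | T
F | F | F | T ||     T     |         F         |     F     |     F     |             F             |       T       | T
F | F | T | F ||     F     |         F         |     F     |     F     |             F             |       T       | T
F | F | T | T ||     F     |         T         |     F     |     F     |             F             |       T       | T
F | T | F | F ||     F     |         F         |     F     |     F     |             F             |       F       | T
F | T | F | T ||     F     |         T         |     F     |     F     |             F             |       T       | T
F | T | T | F ||     T     |         T         |     T     |     F     |             F             |       F       | F
F | T | T | T ||     T     |         F         |     T     |     F     |             F             |       T       | T
T | F | F | F ||     T     |         T         |     F     |     F     |             F             |       T       | F
T | F | F | T ||     T     |         F         |     F     |     T     |             F             |       T       | T
T | F | T | F ||     F     |         F         |     F     |     F     |             F             |       T       | T
T | F | T | T ||     F     |         T         |     F     |     T     |             F             |       T       | F
T | T | F | F ||     F     |         F         |     F     |     F     |             F             |       F       | T
T | T | F | T ||     F     |         T         |     F     |     T     |             F             |       T       | F
T | T | T | F ||     T     |         T         |     T     |     F     |             F             |       F       | T
T | T | T | T ||     T     |         F         |     T     |     T     |             T             |       T       | T
The formula is true on 12 of the 16 rows.

12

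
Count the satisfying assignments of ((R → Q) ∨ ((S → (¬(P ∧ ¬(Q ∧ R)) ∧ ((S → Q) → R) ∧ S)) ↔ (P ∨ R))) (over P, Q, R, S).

15

  P      Q      R      S    |    φ  
 True   True   True   True  |   True
 True   True   True  False  |   True
 True   True  False   True  |   True
 True   True  False  False  |   True
 True  False   True   True  |  False
 True  False   True  False  |   True
 True  False  False   True  |   True
 True  False  False  False  |   True
False   True   True   True  |   True
False   True   True  False  |   True
False   True  False   True  |   True
False   True  False  False  |   True
False  False   True   True  |   True
False  False   True  False  |   True
False  False  False   True  |   True
False  False  False  False  |   True
The formula is true on 15 of the 16 rows.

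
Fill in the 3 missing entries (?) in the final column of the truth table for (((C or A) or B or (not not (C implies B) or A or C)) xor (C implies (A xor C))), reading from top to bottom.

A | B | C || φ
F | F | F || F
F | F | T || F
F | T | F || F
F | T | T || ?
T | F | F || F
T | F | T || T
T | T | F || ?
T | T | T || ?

F, F, T

Row A=F, B=T, C=T: ((C or A) or B or (not not (C implies B) or A or C)) = T, (C implies (A xor C)) = T, so the formula = F.
Row A=T, B=T, C=F: ((C or A) or B or (not not (C implies B) or A or C)) = T, (C implies (A xor C)) = T, so the formula = F.
Row A=T, B=T, C=T: ((C or A) or B or (not not (C implies B) or A or C)) = T, (C implies (A xor C)) = F, so the formula = T.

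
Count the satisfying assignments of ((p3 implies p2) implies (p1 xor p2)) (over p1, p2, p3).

p1 | p2 | p3 || φ
T  | T  | T  || F
T  | T  | F  || F
T  | F  | T  || T
T  | F  | F  || T
F  | T  | T  || T
F  | T  | F  || T
F  | F  | T  || T
F  | F  | F  || F
The formula is true on 5 of the 8 rows.

5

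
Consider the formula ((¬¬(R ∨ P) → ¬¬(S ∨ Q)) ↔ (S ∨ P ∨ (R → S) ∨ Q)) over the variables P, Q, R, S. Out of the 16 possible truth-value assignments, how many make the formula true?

P | Q | R | S || φ
1 | 1 | 1 | 1 || 1
1 | 1 | 1 | 0 || 1
1 | 1 | 0 | 1 || 1
1 | 1 | 0 | 0 || 1
1 | 0 | 1 | 1 || 1
1 | 0 | 1 | 0 || 0
1 | 0 | 0 | 1 || 1
1 | 0 | 0 | 0 || 0
0 | 1 | 1 | 1 || 1
0 | 1 | 1 | 0 || 1
0 | 1 | 0 | 1 || 1
0 | 1 | 0 | 0 || 1
0 | 0 | 1 | 1 || 1
0 | 0 | 1 | 0 || 1
0 | 0 | 0 | 1 || 1
0 | 0 | 0 | 0 || 1
The formula is true on 14 of the 16 rows.

14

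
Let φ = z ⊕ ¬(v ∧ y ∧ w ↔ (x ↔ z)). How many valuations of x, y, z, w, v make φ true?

16

x | y | z | w | v || (z ⊕ ¬(((v ∧ y) ∧ w) ↔ (x ↔ z)))
1 | 1 | 1 | 1 | 1 ||                1                
1 | 1 | 1 | 1 | 0 ||                0                
1 | 1 | 1 | 0 | 1 ||                0                
1 | 1 | 1 | 0 | 0 ||                0                
1 | 1 | 0 | 1 | 1 ||                1                
1 | 1 | 0 | 1 | 0 ||                0                
1 | 1 | 0 | 0 | 1 ||                0                
1 | 1 | 0 | 0 | 0 ||                0                
1 | 0 | 1 | 1 | 1 ||                0                
1 | 0 | 1 | 1 | 0 ||                0                
1 | 0 | 1 | 0 | 1 ||                0                
1 | 0 | 1 | 0 | 0 ||                0                
1 | 0 | 0 | 1 | 1 ||                0                
1 | 0 | 0 | 1 | 0 ||                0                
1 | 0 | 0 | 0 | 1 ||                0                
1 | 0 | 0 | 0 | 0 ||                0                
0 | 1 | 1 | 1 | 1 ||                0                
0 | 1 | 1 | 1 | 0 ||                1                
0 | 1 | 1 | 0 | 1 ||                1                
0 | 1 | 1 | 0 | 0 ||                1                
0 | 1 | 0 | 1 | 1 ||                0                
0 | 1 | 0 | 1 | 0 ||                1                
0 | 1 | 0 | 0 | 1 ||                1                
0 | 1 | 0 | 0 | 0 ||                1                
0 | 0 | 1 | 1 | 1 ||                1                
0 | 0 | 1 | 1 | 0 ||                1                
0 | 0 | 1 | 0 | 1 ||                1                
0 | 0 | 1 | 0 | 0 ||                1                
0 | 0 | 0 | 1 | 1 ||                1                
0 | 0 | 0 | 1 | 0 ||                1                
0 | 0 | 0 | 0 | 1 ||                1                
0 | 0 | 0 | 0 | 0 ||                1                
The formula is true on 16 of the 32 rows.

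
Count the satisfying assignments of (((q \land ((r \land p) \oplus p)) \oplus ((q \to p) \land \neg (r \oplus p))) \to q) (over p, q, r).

p | q | r || φ
0 | 0 | 0 || 0
0 | 0 | 1 || 1
0 | 1 | 0 || 1
0 | 1 | 1 || 1
1 | 0 | 0 || 1
1 | 0 | 1 || 0
1 | 1 | 0 || 1
1 | 1 | 1 || 1
The formula is true on 6 of the 8 rows.

6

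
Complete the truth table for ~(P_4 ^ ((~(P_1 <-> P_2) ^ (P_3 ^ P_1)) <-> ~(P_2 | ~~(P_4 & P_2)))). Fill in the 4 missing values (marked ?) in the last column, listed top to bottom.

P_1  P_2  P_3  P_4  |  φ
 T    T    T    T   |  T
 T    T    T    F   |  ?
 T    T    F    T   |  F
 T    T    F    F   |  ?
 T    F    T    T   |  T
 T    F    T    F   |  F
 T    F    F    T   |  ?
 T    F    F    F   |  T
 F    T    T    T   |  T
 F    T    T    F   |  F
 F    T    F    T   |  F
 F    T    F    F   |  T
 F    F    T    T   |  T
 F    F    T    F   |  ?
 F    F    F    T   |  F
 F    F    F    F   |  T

F, T, F, F

Row P_1=T, P_2=T, P_3=T, P_4=F: ((~(P_1 <-> P_2) ^ (P_3 ^ P_1)) <-> ~(P_2 | ~~(P_4 & P_2))) = T, (P_4 ^ ((~(P_1 <-> P_2) ^ (P_3 ^ P_1)) <-> ~(P_2 | ~~(P_4 & P_2)))) = T, so the formula = F.
Row P_1=T, P_2=T, P_3=F, P_4=F: ((~(P_1 <-> P_2) ^ (P_3 ^ P_1)) <-> ~(P_2 | ~~(P_4 & P_2))) = F, (P_4 ^ ((~(P_1 <-> P_2) ^ (P_3 ^ P_1)) <-> ~(P_2 | ~~(P_4 & P_2)))) = F, so the formula = T.
Row P_1=T, P_2=F, P_3=F, P_4=T: ((~(P_1 <-> P_2) ^ (P_3 ^ P_1)) <-> ~(P_2 | ~~(P_4 & P_2))) = F, (P_4 ^ ((~(P_1 <-> P_2) ^ (P_3 ^ P_1)) <-> ~(P_2 | ~~(P_4 & P_2)))) = T, so the formula = F.
Row P_1=F, P_2=F, P_3=T, P_4=F: ((~(P_1 <-> P_2) ^ (P_3 ^ P_1)) <-> ~(P_2 | ~~(P_4 & P_2))) = T, (P_4 ^ ((~(P_1 <-> P_2) ^ (P_3 ^ P_1)) <-> ~(P_2 | ~~(P_4 & P_2)))) = T, so the formula = F.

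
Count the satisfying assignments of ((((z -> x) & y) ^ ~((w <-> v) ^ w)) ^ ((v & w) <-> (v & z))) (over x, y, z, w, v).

x  y  z  w  v  |  φ
0  0  0  0  0  |  1
0  0  0  0  1  |  0
0  0  0  1  0  |  1
0  0  0  1  1  |  1
0  0  1  0  0  |  1
0  0  1  0  1  |  1
0  0  1  1  0  |  1
0  0  1  1  1  |  0
0  1  0  0  0  |  0
0  1  0  0  1  |  1
0  1  0  1  0  |  0
0  1  0  1  1  |  0
0  1  1  0  0  |  1
0  1  1  0  1  |  1
0  1  1  1  0  |  1
0  1  1  1  1  |  0
1  0  0  0  0  |  1
1  0  0  0  1  |  0
1  0  0  1  0  |  1
1  0  0  1  1  |  1
1  0  1  0  0  |  1
1  0  1  0  1  |  1
1  0  1  1  0  |  1
1  0  1  1  1  |  0
1  1  0  0  0  |  0
1  1  0  0  1  |  1
1  1  0  1  0  |  0
1  1  0  1  1  |  0
1  1  1  0  0  |  0
1  1  1  0  1  |  0
1  1  1  1  0  |  0
1  1  1  1  1  |  1
The formula is true on 18 of the 32 rows.

18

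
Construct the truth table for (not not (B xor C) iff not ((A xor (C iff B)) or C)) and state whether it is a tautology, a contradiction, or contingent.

A  B  C  |  (B xor C)  not (B xor C)  not not (B xor C)  (C iff B)  (A xor (C iff B))  ((A xor (C iff B)) or C)  not ((A xor (C iff B)) or C)  φ
T  T  T  |      F            T                F              T              F                     T                           F                T
T  T  F  |      T            F                T              F              T                     T                           F                F
T  F  T  |      T            F                T              F              T                     T                           F                F
T  F  F  |      F            T                F              T              F                     F                           T                F
F  T  T  |      F            T                F              T              T                     T                           F                T
F  T  F  |      T            F                T              F              F                     F                           T                T
F  F  T  |      T            F                T              F              F                     T                           F                F
F  F  F  |      F            T                F              T              T                     T                           F                T
4 of 8 rows are T, so the formula is contingent.

contingent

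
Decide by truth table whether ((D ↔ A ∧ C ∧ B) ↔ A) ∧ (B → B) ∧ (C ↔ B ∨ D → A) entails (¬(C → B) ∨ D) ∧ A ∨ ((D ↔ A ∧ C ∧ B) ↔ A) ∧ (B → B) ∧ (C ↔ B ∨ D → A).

yes

A  B  C  D  |  φ  ψ
T  T  T  T  |  T  T
T  T  T  F  |  F  F
T  T  F  T  |  F  T
T  T  F  F  |  F  F
T  F  T  T  |  F  T
T  F  T  F  |  T  T
T  F  F  T  |  F  T
T  F  F  F  |  F  F
F  T  T  T  |  F  F
F  T  T  F  |  F  F
F  T  F  T  |  T  T
F  T  F  F  |  F  F
F  F  T  T  |  F  F
F  F  T  F  |  F  F
F  F  F  T  |  T  T
F  F  F  F  |  F  F
In every row where φ is true, ψ is also true, so φ ⊨ ψ.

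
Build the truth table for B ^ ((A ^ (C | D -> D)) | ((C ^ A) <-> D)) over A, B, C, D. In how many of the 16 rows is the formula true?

8

A  B  C  D     (C | D)  ((C | D) -> D)  (A ^ ((C | D) -> D))  (C ^ A)  ((C ^ A) <-> D)  φ
T  T  T  T        T           T                  F               F            F         T
T  T  T  F        T           F                  T               F            T         F
T  T  F  T        T           T                  F               T            T         F
T  T  F  F        F           T                  F               T            F         T
T  F  T  T        T           T                  F               F            F         F
T  F  T  F        T           F                  T               F            T         T
T  F  F  T        T           T                  F               T            T         T
T  F  F  F        F           T                  F               T            F         F
F  T  T  T        T           T                  T               T            T         F
F  T  T  F        T           F                  F               T            F         T
F  T  F  T        T           T                  T               F            F         F
F  T  F  F        F           T                  T               F            T         F
F  F  T  T        T           T                  T               T            T         T
F  F  T  F        T           F                  F               T            F         F
F  F  F  T        T           T                  T               F            F         T
F  F  F  F        F           T                  T               F            T         T
The formula is true on 8 of the 16 rows.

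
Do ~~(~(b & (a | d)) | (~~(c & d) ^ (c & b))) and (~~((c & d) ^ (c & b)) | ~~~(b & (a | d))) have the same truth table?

a  b  c  d  |  φ  ψ
F  F  F  F  |  T  T
F  F  F  T  |  T  T
F  F  T  F  |  T  T
F  F  T  T  |  T  T
F  T  F  F  |  T  T
F  T  F  T  |  F  F
F  T  T  F  |  T  T
F  T  T  T  |  F  F
T  F  F  F  |  T  T
T  F  F  T  |  T  T
T  F  T  F  |  T  T
T  F  T  T  |  T  T
T  T  F  F  |  F  F
T  T  F  T  |  F  F
T  T  T  F  |  T  T
T  T  T  T  |  F  F
The columns for φ and ψ agree on every row, so they are logically equivalent.

equivalent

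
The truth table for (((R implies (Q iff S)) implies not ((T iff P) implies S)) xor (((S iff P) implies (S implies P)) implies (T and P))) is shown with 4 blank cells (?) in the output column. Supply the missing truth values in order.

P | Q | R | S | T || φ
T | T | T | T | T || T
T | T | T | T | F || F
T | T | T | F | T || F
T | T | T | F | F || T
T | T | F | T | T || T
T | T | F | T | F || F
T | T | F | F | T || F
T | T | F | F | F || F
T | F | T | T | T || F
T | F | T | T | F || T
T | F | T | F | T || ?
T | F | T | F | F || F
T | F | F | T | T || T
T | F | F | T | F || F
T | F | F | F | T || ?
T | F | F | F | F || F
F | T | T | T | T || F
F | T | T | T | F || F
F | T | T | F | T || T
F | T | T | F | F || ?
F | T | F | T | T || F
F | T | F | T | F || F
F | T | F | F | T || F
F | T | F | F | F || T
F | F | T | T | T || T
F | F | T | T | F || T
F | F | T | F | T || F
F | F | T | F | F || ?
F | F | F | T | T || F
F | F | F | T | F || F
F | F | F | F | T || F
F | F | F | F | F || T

Row P=T, Q=F, R=T, S=F, T=T: ((R implies (Q iff S)) implies not ((T iff P) implies S)) = T, (((S iff P) implies (S implies P)) implies (T and P)) = T, so the formula = F.
Row P=T, Q=F, R=F, S=F, T=T: ((R implies (Q iff S)) implies not ((T iff P) implies S)) = T, (((S iff P) implies (S implies P)) implies (T and P)) = T, so the formula = F.
Row P=F, Q=T, R=T, S=F, T=F: ((R implies (Q iff S)) implies not ((T iff P) implies S)) = T, (((S iff P) implies (S implies P)) implies (T and P)) = F, so the formula = T.
Row P=F, Q=F, R=T, S=F, T=F: ((R implies (Q iff S)) implies not ((T iff P) implies S)) = T, (((S iff P) implies (S implies P)) implies (T and P)) = F, so the formula = T.

F, F, T, T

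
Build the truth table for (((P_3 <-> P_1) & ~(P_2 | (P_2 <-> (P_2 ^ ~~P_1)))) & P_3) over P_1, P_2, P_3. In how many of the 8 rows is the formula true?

P_1 | P_2 | P_3 | (P_3 <-> P_1) | ~P_1 | ~~P_1 | (P_2 ^ ~~P_1) | (P_2 <-> (P_2 ^ ~~P_1)) | φ
--- | --- | --- | ------------- | ---- | ----- | ------------- | ----------------------- | -
 F  |  F  |  F  |       T       |  T   |   F   |       F       |            T            | F
 F  |  F  |  T  |       F       |  T   |   F   |       F       |            T            | F
 F  |  T  |  F  |       T       |  T   |   F   |       T       |            T            | F
 F  |  T  |  T  |       F       |  T   |   F   |       T       |            T            | F
 T  |  F  |  F  |       F       |  F   |   T   |       T       |            F            | F
 T  |  F  |  T  |       T       |  F   |   T   |       T       |            F            | T
 T  |  T  |  F  |       F       |  F   |   T   |       F       |            F            | F
 T  |  T  |  T  |       T       |  F   |   T   |       F       |            F            | F
The formula is true on 1 of the 8 rows.

1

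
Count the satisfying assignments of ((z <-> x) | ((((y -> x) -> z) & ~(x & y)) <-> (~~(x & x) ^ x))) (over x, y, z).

x | y | z | (z <-> x) | (y -> x) | ((y -> x) -> z) | (x & y) | ~(x & y) | (((y -> x) -> z) & ~(x & y)) | (x & x) | ~(x & x) | ~~(x & x) | (~~(x & x) ^ x) | φ
- | - | - | --------- | -------- | --------------- | ------- | -------- | ---------------------------- | ------- | -------- | --------- | --------------- | -
F | F | F |     T     |    T     |        F        |    F    |    T     |              F               |    F    |    T     |     F     |        F        | T
F | F | T |     F     |    T     |        T        |    F    |    T     |              T               |    F    |    T     |     F     |        F        | F
F | T | F |     T     |    F     |        T        |    F    |    T     |              T               |    F    |    T     |     F     |        F        | T
F | T | T |     F     |    F     |        T        |    F    |    T     |              T               |    F    |    T     |     F     |        F        | F
T | F | F |     F     |    T     |        F        |    F    |    T     |              F               |    T    |    F     |     T     |        F        | T
T | F | T |     T     |    T     |        T        |    F    |    T     |              T               |    T    |    F     |     T     |        F        | T
T | T | F |     F     |    T     |        F        |    T    |    F     |              F               |    T    |    F     |     T     |        F        | T
T | T | T |     T     |    T     |        T        |    T    |    F     |              F               |    T    |    F     |     T     |        F        | T
The formula is true on 6 of the 8 rows.

6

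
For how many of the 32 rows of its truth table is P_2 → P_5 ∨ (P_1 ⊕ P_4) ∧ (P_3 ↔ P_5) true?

 P_1  |  P_2  |  P_3  |  P_4  |  P_5  ||   φ  
 True |  True |  True |  True |  True ||  True
 True |  True |  True |  True | False || False
 True |  True |  True | False |  True ||  True
 True |  True |  True | False | False || False
 True |  True | False |  True |  True ||  True
 True |  True | False |  True | False || False
 True |  True | False | False |  True ||  True
 True |  True | False | False | False ||  True
 True | False |  True |  True |  True ||  True
 True | False |  True |  True | False ||  True
 True | False |  True | False |  True ||  True
 True | False |  True | False | False ||  True
 True | False | False |  True |  True ||  True
 True | False | False |  True | False ||  True
 True | False | False | False |  True ||  True
 True | False | False | False | False ||  True
False |  True |  True |  True |  True ||  True
False |  True |  True |  True | False || False
False |  True |  True | False |  True ||  True
False |  True |  True | False | False || False
False |  True | False |  True |  True ||  True
False |  True | False |  True | False ||  True
False |  True | False | False |  True ||  True
False |  True | False | False | False || False
False | False |  True |  True |  True ||  True
False | False |  True |  True | False ||  True
False | False |  True | False |  True ||  True
False | False |  True | False | False ||  True
False | False | False |  True |  True ||  True
False | False | False |  True | False ||  True
False | False | False | False |  True ||  True
False | False | False | False | False ||  True
The formula is true on 26 of the 32 rows.

26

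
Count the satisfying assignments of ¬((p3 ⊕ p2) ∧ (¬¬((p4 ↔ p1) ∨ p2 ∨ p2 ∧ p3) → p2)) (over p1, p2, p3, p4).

10

  p1     p2     p3     p4   |    φ  
False  False  False  False  |   True
False  False  False   True  |   True
False  False   True  False  |   True
False  False   True   True  |  False
False   True  False  False  |  False
False   True  False   True  |  False
False   True   True  False  |   True
False   True   True   True  |   True
 True  False  False  False  |   True
 True  False  False   True  |   True
 True  False   True  False  |  False
 True  False   True   True  |   True
 True   True  False  False  |  False
 True   True  False   True  |  False
 True   True   True  False  |   True
 True   True   True   True  |   True
The formula is true on 10 of the 16 rows.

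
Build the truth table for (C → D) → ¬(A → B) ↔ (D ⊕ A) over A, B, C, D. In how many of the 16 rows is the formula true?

7

A | B | C | D | (C → D) | (A → B) | ¬(A → B) | ((C → D) → ¬(A → B)) | (D ⊕ A) | (((C → D) → ¬(A → B)) ↔ (D ⊕ A))
- | - | - | - | ------- | ------- | -------- | -------------------- | ------- | --------------------------------
F | F | F | F |    T    |    T    |    F     |          F           |    F    |                T                
F | F | F | T |    T    |    T    |    F     |          F           |    T    |                F                
F | F | T | F |    F    |    T    |    F     |          T           |    F    |                F                
F | F | T | T |    T    |    T    |    F     |          F           |    T    |                F                
F | T | F | F |    T    |    T    |    F     |          F           |    F    |                T                
F | T | F | T |    T    |    T    |    F     |          F           |    T    |                F                
F | T | T | F |    F    |    T    |    F     |          T           |    F    |                F                
F | T | T | T |    T    |    T    |    F     |          F           |    T    |                F                
T | F | F | F |    T    |    F    |    T     |          T           |    T    |                T                
T | F | F | T |    T    |    F    |    T     |          T           |    F    |                F                
T | F | T | F |    F    |    F    |    T     |          T           |    T    |                T                
T | F | T | T |    T    |    F    |    T     |          T           |    F    |                F                
T | T | F | F |    T    |    T    |    F     |          F           |    T    |                F                
T | T | F | T |    T    |    T    |    F     |          F           |    F    |                T                
T | T | T | F |    F    |    T    |    F     |          T           |    T    |                T                
T | T | T | T |    T    |    T    |    F     |          F           |    F    |                T                
The formula is true on 7 of the 16 rows.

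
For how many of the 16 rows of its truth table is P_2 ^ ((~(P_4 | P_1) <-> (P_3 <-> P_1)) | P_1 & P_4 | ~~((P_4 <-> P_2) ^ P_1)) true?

7

P_1  P_2  P_3  P_4  |  φ
 T    T    T    T   |  F
 T    T    T    F   |  F
 T    T    F    T   |  F
 T    T    F    F   |  F
 T    F    T    T   |  T
 T    F    T    F   |  F
 T    F    F    T   |  T
 T    F    F    F   |  T
 F    T    T    T   |  F
 F    T    T    F   |  T
 F    T    F    T   |  F
 F    T    F    F   |  F
 F    F    T    T   |  T
 F    F    T    F   |  T
 F    F    F    T   |  F
 F    F    F    F   |  T
The formula is true on 7 of the 16 rows.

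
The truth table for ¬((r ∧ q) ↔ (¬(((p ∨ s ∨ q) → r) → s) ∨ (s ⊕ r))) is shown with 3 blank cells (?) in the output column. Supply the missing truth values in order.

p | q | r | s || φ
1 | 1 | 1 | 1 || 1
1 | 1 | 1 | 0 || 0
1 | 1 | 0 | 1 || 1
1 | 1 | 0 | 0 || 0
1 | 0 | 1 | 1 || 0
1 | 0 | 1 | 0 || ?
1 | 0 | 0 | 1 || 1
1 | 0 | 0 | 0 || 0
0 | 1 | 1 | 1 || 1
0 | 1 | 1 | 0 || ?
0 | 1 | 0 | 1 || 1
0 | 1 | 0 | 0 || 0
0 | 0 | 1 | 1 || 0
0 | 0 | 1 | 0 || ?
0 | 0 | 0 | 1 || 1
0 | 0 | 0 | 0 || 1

Row p=1, q=0, r=1, s=0: (r ∧ q) = 0, (¬(((p ∨ s ∨ q) → r) → s) ∨ (s ⊕ r)) = 1, ((r ∧ q) ↔ (¬(((p ∨ s ∨ q) → r) → s) ∨ (s ⊕ r))) = 0, so the formula = 1.
Row p=0, q=1, r=1, s=0: (r ∧ q) = 1, (¬(((p ∨ s ∨ q) → r) → s) ∨ (s ⊕ r)) = 1, ((r ∧ q) ↔ (¬(((p ∨ s ∨ q) → r) → s) ∨ (s ⊕ r))) = 1, so the formula = 0.
Row p=0, q=0, r=1, s=0: (r ∧ q) = 0, (¬(((p ∨ s ∨ q) → r) → s) ∨ (s ⊕ r)) = 1, ((r ∧ q) ↔ (¬(((p ∨ s ∨ q) → r) → s) ∨ (s ⊕ r))) = 0, so the formula = 1.

1, 0, 1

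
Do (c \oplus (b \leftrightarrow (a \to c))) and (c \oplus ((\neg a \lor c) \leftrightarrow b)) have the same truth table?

equivalent

a | b | c | φ | ψ
- | - | - | - | -
1 | 1 | 1 | 0 | 0
1 | 1 | 0 | 0 | 0
1 | 0 | 1 | 1 | 1
1 | 0 | 0 | 1 | 1
0 | 1 | 1 | 0 | 0
0 | 1 | 0 | 1 | 1
0 | 0 | 1 | 1 | 1
0 | 0 | 0 | 0 | 0
The columns for φ and ψ agree on every row, so they are logically equivalent.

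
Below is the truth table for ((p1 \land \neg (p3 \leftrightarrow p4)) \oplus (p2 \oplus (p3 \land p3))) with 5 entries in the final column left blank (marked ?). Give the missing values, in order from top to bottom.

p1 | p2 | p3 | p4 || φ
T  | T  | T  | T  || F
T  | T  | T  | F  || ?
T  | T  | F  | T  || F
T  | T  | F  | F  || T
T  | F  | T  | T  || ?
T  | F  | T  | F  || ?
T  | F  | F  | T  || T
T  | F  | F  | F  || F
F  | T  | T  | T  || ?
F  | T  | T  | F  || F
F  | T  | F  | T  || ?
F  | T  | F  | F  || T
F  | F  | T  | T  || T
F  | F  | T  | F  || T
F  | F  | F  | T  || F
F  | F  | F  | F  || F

Row p1=T, p2=T, p3=T, p4=F: (p1 \land \neg (p3 \leftrightarrow p4)) = T, (p2 \oplus (p3 \land p3)) = F, so the formula = T.
Row p1=T, p2=F, p3=T, p4=T: (p1 \land \neg (p3 \leftrightarrow p4)) = F, (p2 \oplus (p3 \land p3)) = T, so the formula = T.
Row p1=T, p2=F, p3=T, p4=F: (p1 \land \neg (p3 \leftrightarrow p4)) = T, (p2 \oplus (p3 \land p3)) = T, so the formula = F.
Row p1=F, p2=T, p3=T, p4=T: (p1 \land \neg (p3 \leftrightarrow p4)) = F, (p2 \oplus (p3 \land p3)) = F, so the formula = F.
Row p1=F, p2=T, p3=F, p4=T: (p1 \land \neg (p3 \leftrightarrow p4)) = F, (p2 \oplus (p3 \land p3)) = T, so the formula = T.

T, T, F, F, T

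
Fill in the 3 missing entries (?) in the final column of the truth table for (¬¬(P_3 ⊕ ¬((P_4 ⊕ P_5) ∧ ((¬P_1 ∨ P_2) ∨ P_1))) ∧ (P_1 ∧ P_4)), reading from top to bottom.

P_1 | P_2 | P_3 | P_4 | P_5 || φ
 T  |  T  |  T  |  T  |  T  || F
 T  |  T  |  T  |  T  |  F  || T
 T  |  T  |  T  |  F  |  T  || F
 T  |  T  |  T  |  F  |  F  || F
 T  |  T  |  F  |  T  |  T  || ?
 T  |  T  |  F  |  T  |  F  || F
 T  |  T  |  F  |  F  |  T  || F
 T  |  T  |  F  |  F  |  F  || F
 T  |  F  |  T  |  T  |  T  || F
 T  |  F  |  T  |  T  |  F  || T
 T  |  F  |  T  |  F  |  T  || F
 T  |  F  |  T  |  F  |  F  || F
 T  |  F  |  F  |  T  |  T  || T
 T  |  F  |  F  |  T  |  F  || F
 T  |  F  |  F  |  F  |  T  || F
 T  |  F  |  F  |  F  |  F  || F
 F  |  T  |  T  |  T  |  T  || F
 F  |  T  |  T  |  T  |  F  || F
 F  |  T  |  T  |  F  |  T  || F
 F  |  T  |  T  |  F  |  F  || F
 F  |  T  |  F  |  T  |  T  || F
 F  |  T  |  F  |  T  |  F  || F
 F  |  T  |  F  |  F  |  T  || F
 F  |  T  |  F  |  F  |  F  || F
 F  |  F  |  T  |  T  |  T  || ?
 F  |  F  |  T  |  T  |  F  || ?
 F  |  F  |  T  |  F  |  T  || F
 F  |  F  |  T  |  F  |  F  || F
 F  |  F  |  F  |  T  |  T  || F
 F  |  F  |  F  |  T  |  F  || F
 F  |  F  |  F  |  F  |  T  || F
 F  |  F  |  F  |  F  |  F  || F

Row P_1=T, P_2=T, P_3=F, P_4=T, P_5=T: ¬¬(P_3 ⊕ ¬((P_4 ⊕ P_5) ∧ ((¬P_1 ∨ P_2) ∨ P_1))) = T, (P_1 ∧ P_4) = T, so the formula = T.
Row P_1=F, P_2=F, P_3=T, P_4=T, P_5=T: ¬¬(P_3 ⊕ ¬((P_4 ⊕ P_5) ∧ ((¬P_1 ∨ P_2) ∨ P_1))) = F, (P_1 ∧ P_4) = F, so the formula = F.
Row P_1=F, P_2=F, P_3=T, P_4=T, P_5=F: ¬¬(P_3 ⊕ ¬((P_4 ⊕ P_5) ∧ ((¬P_1 ∨ P_2) ∨ P_1))) = T, (P_1 ∧ P_4) = F, so the formula = F.

T, F, F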